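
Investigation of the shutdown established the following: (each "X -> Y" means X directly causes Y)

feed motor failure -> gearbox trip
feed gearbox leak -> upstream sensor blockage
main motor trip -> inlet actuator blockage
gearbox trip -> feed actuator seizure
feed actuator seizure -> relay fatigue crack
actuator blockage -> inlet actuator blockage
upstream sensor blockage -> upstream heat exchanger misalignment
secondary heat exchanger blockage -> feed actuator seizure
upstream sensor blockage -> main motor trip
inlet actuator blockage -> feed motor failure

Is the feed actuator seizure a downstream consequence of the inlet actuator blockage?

There is a causal chain: the inlet actuator blockage → the feed motor failure → the gearbox trip → the feed actuator seizure.

Yes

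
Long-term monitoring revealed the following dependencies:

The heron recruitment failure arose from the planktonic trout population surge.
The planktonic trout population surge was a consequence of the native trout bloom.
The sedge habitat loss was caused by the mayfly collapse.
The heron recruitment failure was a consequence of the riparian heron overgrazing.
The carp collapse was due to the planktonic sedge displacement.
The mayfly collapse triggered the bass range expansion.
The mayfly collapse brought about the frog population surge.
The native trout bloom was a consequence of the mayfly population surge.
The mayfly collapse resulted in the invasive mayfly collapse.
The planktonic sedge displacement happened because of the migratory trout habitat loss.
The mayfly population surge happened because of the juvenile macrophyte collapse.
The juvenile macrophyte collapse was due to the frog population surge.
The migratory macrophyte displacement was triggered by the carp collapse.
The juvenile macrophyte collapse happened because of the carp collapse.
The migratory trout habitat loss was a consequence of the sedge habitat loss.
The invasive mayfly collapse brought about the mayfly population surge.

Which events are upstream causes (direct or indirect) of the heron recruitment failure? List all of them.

the carp collapse, the frog population surge, the invasive mayfly collapse, the juvenile macrophyte collapse, the mayfly collapse, the mayfly population surge, the migratory trout habitat loss, the native trout bloom, the planktonic sedge displacement, the planktonic trout population surge, the riparian heron overgrazing, the sedge habitat loss

Immediate causes of the heron recruitment failure: the planktonic trout population surge, the riparian heron overgrazing.
Further upstream: the mayfly collapse, the sedge habitat loss, the migratory trout habitat loss, the planktonic sedge displacement, the carp collapse, the frog population surge, the invasive mayfly collapse, the juvenile macrophyte collapse, the mayfly population surge, the native trout bloom.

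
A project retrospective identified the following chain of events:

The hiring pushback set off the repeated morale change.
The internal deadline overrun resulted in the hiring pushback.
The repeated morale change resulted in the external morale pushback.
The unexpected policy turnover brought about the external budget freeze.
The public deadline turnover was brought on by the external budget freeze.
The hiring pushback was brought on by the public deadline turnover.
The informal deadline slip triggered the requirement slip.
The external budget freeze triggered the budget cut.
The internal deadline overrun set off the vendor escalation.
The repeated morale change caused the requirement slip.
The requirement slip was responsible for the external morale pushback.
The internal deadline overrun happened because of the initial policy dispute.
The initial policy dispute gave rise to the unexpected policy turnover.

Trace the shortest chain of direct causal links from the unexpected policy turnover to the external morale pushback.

the unexpected policy turnover → the external budget freeze
the external budget freeze → the public deadline turnover
the public deadline turnover → the hiring pushback
the hiring pushback → the repeated morale change
the repeated morale change → the external morale pushback
Length: 5 steps.

the unexpected policy turnover → the external budget freeze → the public deadline turnover → the hiring pushback → the repeated morale change → the external morale pushback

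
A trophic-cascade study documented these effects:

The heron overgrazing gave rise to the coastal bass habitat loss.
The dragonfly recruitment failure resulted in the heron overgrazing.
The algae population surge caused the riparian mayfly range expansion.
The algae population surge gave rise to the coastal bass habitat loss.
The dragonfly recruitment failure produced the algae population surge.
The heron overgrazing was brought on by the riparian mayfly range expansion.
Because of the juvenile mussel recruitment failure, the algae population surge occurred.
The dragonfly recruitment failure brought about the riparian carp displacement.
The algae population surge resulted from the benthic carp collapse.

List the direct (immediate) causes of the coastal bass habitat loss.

the algae population surge, the heron overgrazing

Upstream contributors include the juvenile mussel recruitment failure, the dragonfly recruitment failure, the benthic carp collapse, the riparian mayfly range expansion, but only the algae population surge, the heron overgrazing feed directly into the coastal bass habitat loss.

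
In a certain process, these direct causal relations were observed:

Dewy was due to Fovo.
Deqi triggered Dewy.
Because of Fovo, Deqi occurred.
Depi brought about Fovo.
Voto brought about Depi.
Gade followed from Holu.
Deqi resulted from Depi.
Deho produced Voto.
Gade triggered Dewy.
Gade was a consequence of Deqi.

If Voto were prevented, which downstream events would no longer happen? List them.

Downstream of Voto: Depi, Fovo, Deqi, Gade, Dewy.
Of those, still caused via another path: Gade, Dewy.
The remainder have no surviving cause.

Depi, Deqi, Fovo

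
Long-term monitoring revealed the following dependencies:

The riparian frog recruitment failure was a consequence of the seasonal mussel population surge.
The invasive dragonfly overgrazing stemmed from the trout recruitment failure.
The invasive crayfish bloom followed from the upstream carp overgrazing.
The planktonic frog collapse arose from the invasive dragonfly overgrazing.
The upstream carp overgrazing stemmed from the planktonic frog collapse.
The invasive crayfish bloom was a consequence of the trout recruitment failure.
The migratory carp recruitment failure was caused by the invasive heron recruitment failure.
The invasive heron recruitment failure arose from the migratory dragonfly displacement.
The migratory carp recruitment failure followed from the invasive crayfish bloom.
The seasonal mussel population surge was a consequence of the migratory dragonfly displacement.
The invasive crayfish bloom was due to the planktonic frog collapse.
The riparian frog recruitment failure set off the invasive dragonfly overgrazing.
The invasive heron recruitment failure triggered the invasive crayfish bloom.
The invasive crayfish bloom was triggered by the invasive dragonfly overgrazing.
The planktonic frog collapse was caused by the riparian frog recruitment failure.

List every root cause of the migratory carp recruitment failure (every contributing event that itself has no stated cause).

the migratory dragonfly displacement, the trout recruitment failure

Tracing upstream from the migratory carp recruitment failure: the migratory carp recruitment failure ← the invasive crayfish bloom ← the trout recruitment failure.
A separate upstream branch: the migratory carp recruitment failure ← the invasive heron recruitment failure ← the migratory dragonfly displacement.
Each of those chain origins has no stated cause.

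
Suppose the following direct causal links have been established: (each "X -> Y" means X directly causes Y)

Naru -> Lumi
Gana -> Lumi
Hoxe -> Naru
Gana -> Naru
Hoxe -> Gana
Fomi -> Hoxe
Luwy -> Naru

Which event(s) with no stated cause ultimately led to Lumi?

Fomi, Luwy

Tracing upstream from Lumi: Lumi ← Gana ← Hoxe ← Fomi.
A separate upstream branch: Lumi ← Naru ← Luwy.
Each of those chain origins has no stated cause.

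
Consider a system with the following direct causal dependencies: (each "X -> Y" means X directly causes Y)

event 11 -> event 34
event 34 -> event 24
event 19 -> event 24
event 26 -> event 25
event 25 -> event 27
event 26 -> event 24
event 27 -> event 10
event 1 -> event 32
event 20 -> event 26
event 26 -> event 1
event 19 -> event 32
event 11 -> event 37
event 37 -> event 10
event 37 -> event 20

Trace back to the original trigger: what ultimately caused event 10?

event 11

Tracing upstream from event 10: event 10 ← event 37 ← event 11.
Event 11 has no stated cause, so it is the root.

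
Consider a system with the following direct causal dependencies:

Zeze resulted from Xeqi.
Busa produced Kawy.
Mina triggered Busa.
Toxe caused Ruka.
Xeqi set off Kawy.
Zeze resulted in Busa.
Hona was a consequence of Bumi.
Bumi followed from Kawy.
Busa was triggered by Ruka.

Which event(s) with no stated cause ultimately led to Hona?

Tracing upstream from Hona: Hona ← Bumi ← Kawy ← Busa ← Mina.
A separate upstream branch: Hona ← Bumi ← Kawy ← Busa ← Ruka ← Toxe.
A separate upstream branch: Hona ← Bumi ← Kawy ← Xeqi.
Each of those chain origins has no stated cause.

Mina, Toxe, Xeqi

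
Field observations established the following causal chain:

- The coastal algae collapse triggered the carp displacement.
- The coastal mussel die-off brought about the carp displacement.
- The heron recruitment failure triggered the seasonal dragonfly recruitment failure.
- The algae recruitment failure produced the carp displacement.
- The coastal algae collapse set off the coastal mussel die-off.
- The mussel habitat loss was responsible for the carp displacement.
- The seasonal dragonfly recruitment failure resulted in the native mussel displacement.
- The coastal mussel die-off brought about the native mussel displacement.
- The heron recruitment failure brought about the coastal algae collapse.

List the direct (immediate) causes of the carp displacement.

the algae recruitment failure, the coastal algae collapse, the coastal mussel die-off, the mussel habitat loss

Upstream contributors include the heron recruitment failure, but only the algae recruitment failure, the coastal algae collapse, the coastal mussel die-off, the mussel habitat loss feed directly into the carp displacement.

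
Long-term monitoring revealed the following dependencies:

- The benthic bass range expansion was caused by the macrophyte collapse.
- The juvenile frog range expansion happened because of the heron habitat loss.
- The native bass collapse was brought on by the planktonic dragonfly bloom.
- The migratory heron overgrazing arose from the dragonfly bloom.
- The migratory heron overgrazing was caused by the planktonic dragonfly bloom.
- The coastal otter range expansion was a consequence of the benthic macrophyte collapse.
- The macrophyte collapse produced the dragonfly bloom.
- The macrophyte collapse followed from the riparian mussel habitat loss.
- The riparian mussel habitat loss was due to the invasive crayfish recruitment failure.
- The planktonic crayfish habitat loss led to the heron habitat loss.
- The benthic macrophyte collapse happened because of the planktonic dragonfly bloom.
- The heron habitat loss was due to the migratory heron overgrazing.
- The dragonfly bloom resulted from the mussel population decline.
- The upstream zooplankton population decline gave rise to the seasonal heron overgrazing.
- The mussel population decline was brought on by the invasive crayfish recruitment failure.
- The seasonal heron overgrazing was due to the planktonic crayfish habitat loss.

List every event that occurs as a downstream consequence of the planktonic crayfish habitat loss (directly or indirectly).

the heron habitat loss, the juvenile frog range expansion, the seasonal heron overgrazing

Direct effects: the heron habitat loss, the seasonal heron overgrazing.
2 steps out: the juvenile frog range expansion.
Not reachable from it: the invasive crayfish recruitment failure, the planktonic dragonfly bloom, the native bass collapse, the riparian mussel habitat loss, the benthic macrophyte collapse, the mussel population decline, the macrophyte collapse, the benthic bass range expansion, the upstream zooplankton population decline, the dragonfly bloom, the migratory heron overgrazing, the coastal otter range expansion.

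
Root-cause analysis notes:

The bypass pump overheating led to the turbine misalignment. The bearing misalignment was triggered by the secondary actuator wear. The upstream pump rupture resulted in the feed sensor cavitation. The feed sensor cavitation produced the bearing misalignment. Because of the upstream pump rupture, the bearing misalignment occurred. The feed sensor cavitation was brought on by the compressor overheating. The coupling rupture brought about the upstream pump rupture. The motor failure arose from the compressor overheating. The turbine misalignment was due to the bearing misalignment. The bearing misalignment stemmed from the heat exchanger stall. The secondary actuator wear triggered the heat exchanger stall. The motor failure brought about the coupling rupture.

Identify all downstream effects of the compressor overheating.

the bearing misalignment, the coupling rupture, the feed sensor cavitation, the motor failure, the turbine misalignment, the upstream pump rupture

Direct effects: the motor failure, the feed sensor cavitation.
2 steps out: the coupling rupture, the bearing misalignment.
3 steps out: the upstream pump rupture, the turbine misalignment.
Not reachable from it: the bypass pump overheating, the secondary actuator wear, the heat exchanger stall.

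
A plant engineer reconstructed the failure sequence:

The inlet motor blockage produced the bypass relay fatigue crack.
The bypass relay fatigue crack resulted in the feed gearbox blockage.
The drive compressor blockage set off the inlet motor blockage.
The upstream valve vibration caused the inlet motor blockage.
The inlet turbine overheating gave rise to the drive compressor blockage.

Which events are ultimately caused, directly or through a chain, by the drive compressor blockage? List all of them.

the bypass relay fatigue crack, the feed gearbox blockage, the inlet motor blockage

Direct effects: the inlet motor blockage.
2 steps out: the bypass relay fatigue crack.
3 steps out: the feed gearbox blockage.
Not reachable from it: the inlet turbine overheating, the upstream valve vibration.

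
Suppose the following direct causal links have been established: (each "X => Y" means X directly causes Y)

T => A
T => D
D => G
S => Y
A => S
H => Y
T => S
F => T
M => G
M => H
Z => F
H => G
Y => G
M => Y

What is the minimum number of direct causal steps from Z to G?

Shortest chain: Z → F → T → D → G.

4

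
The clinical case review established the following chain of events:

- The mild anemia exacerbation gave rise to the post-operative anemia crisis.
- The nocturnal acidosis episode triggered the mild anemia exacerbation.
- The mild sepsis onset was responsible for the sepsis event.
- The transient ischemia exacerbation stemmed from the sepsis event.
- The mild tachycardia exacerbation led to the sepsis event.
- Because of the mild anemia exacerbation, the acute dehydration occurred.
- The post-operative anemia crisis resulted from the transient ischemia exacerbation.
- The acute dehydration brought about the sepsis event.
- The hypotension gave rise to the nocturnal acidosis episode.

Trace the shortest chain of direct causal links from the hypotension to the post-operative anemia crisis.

the hypotension → the nocturnal acidosis episode → the mild anemia exacerbation → the post-operative anemia crisis

the hypotension → the nocturnal acidosis episode
the nocturnal acidosis episode → the mild anemia exacerbation
the mild anemia exacerbation → the post-operative anemia crisis
Length: 3 steps.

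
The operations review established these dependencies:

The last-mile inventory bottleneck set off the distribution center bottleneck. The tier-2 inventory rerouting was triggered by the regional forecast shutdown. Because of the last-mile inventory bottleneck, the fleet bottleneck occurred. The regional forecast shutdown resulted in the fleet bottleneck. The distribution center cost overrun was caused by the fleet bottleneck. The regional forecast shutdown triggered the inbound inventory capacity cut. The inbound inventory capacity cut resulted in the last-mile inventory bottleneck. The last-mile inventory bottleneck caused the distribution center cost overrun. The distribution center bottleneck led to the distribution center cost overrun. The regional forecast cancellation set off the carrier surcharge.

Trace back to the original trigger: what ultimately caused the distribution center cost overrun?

the regional forecast shutdown

Tracing upstream from the distribution center cost overrun: the distribution center cost overrun ← the fleet bottleneck ← the regional forecast shutdown.
The regional forecast shutdown has no stated cause, so it is the root.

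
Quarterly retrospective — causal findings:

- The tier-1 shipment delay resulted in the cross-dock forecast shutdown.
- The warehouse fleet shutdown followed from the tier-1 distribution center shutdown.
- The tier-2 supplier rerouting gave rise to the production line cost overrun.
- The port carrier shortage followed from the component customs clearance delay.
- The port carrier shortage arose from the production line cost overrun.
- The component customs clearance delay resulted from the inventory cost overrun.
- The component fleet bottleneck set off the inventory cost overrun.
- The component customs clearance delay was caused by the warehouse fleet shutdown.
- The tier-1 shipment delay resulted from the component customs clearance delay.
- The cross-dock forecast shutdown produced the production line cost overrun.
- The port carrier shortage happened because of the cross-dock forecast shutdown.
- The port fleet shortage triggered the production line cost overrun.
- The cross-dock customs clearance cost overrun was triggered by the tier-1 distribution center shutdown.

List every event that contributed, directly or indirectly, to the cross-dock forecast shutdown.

Immediate cause of the cross-dock forecast shutdown: the tier-1 shipment delay.
Further upstream: the component fleet bottleneck, the tier-1 distribution center shutdown, the warehouse fleet shutdown, the inventory cost overrun, the component customs clearance delay.

the component customs clearance delay, the component fleet bottleneck, the inventory cost overrun, the tier-1 distribution center shutdown, the tier-1 shipment delay, the warehouse fleet shutdown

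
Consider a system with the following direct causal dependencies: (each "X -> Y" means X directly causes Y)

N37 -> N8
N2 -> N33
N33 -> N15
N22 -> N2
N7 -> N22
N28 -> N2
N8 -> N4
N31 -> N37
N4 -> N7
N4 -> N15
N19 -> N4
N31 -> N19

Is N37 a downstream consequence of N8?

N8 leads to N4, N7, N22, N2, N33, N15; N37 is not among them.

No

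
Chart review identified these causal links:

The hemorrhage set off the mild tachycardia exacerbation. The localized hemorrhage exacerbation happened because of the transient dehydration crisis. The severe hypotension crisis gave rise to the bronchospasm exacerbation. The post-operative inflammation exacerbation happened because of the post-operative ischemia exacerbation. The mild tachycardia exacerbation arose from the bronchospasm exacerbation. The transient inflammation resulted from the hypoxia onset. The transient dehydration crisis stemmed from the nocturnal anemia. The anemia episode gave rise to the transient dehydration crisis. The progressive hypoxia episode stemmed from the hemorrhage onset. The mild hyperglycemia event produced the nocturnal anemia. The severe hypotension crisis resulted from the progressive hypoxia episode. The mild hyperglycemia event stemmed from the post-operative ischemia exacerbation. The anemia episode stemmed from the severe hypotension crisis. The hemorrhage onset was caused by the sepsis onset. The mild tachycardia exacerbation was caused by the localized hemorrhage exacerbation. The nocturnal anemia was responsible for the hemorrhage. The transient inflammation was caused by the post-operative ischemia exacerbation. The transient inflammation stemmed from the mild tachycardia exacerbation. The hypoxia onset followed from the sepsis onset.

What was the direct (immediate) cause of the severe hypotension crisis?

the progressive hypoxia episode

Upstream contributors include the sepsis onset, the hemorrhage onset, but only the progressive hypoxia episode feeds directly into the severe hypotension crisis.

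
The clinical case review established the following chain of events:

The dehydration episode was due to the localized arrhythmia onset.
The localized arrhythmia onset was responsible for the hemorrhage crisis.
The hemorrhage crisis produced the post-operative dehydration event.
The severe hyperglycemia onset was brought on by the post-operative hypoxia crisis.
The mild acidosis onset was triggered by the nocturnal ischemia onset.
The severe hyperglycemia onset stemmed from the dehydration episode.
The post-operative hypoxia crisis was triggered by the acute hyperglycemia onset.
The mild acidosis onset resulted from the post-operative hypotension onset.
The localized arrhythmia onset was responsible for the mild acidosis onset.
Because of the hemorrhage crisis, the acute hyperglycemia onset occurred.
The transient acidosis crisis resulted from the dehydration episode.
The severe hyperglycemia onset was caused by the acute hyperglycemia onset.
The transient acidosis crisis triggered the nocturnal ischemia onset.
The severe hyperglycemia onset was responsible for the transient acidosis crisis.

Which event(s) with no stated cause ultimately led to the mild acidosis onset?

the localized arrhythmia onset, the post-operative hypotension onset

Tracing upstream from the mild acidosis onset: the mild acidosis onset ← the localized arrhythmia onset.
A separate upstream branch: the mild acidosis onset ← the post-operative hypotension onset.
Each of those chain origins has no stated cause.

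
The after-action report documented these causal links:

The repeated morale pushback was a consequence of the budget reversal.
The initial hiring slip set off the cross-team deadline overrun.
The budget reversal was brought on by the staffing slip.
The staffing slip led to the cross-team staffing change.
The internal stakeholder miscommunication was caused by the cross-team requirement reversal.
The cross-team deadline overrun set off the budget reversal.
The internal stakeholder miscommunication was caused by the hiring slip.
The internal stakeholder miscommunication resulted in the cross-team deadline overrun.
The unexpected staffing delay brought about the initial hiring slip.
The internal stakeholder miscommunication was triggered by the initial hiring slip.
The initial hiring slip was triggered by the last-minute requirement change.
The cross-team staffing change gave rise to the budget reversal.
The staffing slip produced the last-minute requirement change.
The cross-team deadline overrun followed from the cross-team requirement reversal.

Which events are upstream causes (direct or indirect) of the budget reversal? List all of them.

the cross-team deadline overrun, the cross-team requirement reversal, the cross-team staffing change, the hiring slip, the initial hiring slip, the internal stakeholder miscommunication, the last-minute requirement change, the staffing slip, the unexpected staffing delay

Immediate causes of the budget reversal: the staffing slip, the cross-team staffing change, the cross-team deadline overrun.
Further upstream: the hiring slip, the cross-team requirement reversal, the last-minute requirement change, the unexpected staffing delay, the initial hiring slip, the internal stakeholder miscommunication.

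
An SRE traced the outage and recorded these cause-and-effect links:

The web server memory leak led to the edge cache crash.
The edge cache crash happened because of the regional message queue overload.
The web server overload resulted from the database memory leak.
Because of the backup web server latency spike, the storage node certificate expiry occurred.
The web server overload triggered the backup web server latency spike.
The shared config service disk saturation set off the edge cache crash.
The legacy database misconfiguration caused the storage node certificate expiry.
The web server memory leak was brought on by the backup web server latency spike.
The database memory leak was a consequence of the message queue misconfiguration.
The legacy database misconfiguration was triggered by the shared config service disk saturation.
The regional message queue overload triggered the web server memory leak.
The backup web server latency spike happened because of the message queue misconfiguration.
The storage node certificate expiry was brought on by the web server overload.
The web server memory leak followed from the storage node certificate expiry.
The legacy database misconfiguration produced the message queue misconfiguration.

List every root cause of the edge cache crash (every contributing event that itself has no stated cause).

the regional message queue overload, the shared config service disk saturation

Tracing upstream from the edge cache crash: the edge cache crash ← the shared config service disk saturation.
A separate upstream branch: the edge cache crash ← the regional message queue overload.
Each of those chain origins has no stated cause.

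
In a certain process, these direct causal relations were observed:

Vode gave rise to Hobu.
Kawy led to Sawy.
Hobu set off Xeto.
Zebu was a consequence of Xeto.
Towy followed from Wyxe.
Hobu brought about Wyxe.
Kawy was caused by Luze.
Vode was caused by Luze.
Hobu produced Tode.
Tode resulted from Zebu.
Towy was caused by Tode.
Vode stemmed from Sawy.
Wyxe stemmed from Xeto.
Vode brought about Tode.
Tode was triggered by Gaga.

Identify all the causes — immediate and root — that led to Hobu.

Immediate cause of Hobu: Vode.
Further upstream: Luze, Kawy, Sawy.

Kawy, Luze, Sawy, Vode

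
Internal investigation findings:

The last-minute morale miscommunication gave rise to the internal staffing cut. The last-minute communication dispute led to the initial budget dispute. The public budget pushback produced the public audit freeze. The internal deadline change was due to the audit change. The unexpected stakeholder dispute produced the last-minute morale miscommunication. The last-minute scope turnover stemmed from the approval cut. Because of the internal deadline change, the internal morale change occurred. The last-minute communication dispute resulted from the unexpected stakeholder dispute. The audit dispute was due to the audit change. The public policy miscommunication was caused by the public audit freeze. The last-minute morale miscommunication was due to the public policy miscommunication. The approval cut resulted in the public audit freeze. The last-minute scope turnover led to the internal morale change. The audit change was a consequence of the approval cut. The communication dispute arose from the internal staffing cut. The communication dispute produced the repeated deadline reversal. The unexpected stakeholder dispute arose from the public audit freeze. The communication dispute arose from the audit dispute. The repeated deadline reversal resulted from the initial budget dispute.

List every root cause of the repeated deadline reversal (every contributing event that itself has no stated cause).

Tracing upstream from the repeated deadline reversal: the repeated deadline reversal ← the communication dispute ← the audit dispute ← the audit change ← the approval cut.
A separate upstream branch: the repeated deadline reversal ← the initial budget dispute ← the last-minute communication dispute ← the unexpected stakeholder dispute ← the public audit freeze ← the public budget pushback.
Each of those chain origins has no stated cause.

the approval cut, the public budget pushback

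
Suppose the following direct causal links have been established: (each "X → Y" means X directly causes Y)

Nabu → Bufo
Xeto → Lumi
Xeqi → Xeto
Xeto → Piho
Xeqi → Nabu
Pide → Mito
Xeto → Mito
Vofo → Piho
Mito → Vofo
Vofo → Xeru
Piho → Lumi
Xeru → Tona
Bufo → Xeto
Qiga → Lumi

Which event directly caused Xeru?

Vofo

Upstream contributors include Pide, Xeqi, Nabu, Bufo, Xeto, Mito, but only Vofo feeds directly into Xeru.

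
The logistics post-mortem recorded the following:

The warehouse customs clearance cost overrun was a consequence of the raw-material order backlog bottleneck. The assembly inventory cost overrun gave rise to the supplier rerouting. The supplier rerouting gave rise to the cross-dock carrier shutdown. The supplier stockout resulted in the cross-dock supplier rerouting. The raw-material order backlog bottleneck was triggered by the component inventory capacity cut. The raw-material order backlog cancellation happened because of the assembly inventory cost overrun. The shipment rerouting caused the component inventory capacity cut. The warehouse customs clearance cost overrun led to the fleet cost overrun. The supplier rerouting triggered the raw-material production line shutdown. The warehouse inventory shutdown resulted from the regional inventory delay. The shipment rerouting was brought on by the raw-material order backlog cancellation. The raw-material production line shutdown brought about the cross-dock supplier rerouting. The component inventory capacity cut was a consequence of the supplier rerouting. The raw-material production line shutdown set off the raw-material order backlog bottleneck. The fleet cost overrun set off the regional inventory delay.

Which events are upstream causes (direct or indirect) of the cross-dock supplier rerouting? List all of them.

Immediate causes of the cross-dock supplier rerouting: the supplier stockout, the raw-material production line shutdown.
Further upstream: the assembly inventory cost overrun, the supplier rerouting.

the assembly inventory cost overrun, the raw-material production line shutdown, the supplier rerouting, the supplier stockout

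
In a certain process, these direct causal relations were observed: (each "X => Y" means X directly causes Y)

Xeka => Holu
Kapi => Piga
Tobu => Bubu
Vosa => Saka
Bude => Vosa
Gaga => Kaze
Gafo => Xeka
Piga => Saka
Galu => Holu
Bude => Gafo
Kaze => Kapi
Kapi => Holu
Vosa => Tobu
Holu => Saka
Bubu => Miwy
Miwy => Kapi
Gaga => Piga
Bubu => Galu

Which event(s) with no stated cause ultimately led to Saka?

Tracing upstream from Saka: Saka ← Vosa ← Bude.
A separate upstream branch: Saka ← Piga ← Gaga.
Each of those chain origins has no stated cause.

Bude, Gaga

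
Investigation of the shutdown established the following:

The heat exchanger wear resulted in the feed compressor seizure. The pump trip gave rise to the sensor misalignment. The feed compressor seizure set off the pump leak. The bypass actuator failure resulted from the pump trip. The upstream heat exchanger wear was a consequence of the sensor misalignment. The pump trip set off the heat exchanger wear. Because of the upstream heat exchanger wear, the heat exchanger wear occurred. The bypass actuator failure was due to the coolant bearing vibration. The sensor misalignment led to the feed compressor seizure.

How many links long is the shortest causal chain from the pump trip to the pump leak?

Shortest chain: the pump trip → the sensor misalignment → the feed compressor seizure → the pump leak.

3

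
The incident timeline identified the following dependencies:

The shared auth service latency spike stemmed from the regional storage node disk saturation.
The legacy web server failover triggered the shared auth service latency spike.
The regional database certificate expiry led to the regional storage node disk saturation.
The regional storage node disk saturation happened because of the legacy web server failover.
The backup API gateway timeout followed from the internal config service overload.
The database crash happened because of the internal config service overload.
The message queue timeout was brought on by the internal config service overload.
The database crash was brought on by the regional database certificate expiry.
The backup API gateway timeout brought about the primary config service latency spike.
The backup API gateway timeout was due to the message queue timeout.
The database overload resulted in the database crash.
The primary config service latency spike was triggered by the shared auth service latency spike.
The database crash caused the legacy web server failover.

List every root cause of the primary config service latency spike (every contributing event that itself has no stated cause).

Tracing upstream from the primary config service latency spike: the primary config service latency spike ← the shared auth service latency spike ← the regional storage node disk saturation ← the regional database certificate expiry.
A separate upstream branch: the primary config service latency spike ← the shared auth service latency spike ← the legacy web server failover ← the database crash ← the database overload.
A separate upstream branch: the primary config service latency spike ← the backup API gateway timeout ← the internal config service overload.
Each of those chain origins has no stated cause.

the database overload, the internal config service overload, the regional database certificate expiry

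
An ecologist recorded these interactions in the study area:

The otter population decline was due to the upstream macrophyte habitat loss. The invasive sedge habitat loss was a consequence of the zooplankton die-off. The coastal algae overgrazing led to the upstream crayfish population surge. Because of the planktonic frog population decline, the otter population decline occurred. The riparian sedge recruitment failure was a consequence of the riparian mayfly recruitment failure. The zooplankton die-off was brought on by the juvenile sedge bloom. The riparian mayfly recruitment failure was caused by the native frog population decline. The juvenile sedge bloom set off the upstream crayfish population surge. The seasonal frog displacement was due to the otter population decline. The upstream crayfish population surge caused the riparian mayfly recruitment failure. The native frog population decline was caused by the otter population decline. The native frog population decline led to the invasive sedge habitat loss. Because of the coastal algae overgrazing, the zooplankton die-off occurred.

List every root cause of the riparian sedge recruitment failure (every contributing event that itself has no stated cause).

Tracing upstream from the riparian sedge recruitment failure: the riparian sedge recruitment failure ← the riparian mayfly recruitment failure ← the native frog population decline ← the otter population decline ← the upstream macrophyte habitat loss.
A separate upstream branch: the riparian sedge recruitment failure ← the riparian mayfly recruitment failure ← the native frog population decline ← the otter population decline ← the planktonic frog population decline.
A separate upstream branch: the riparian sedge recruitment failure ← the riparian mayfly recruitment failure ← the upstream crayfish population surge ← the juvenile sedge bloom.
A separate upstream branch: the riparian sedge recruitment failure ← the riparian mayfly recruitment failure ← the upstream crayfish population surge ← the coastal algae overgrazing.
Each of those chain origins has no stated cause.

the coastal algae overgrazing, the juvenile sedge bloom, the planktonic frog population decline, the upstream macrophyte habitat loss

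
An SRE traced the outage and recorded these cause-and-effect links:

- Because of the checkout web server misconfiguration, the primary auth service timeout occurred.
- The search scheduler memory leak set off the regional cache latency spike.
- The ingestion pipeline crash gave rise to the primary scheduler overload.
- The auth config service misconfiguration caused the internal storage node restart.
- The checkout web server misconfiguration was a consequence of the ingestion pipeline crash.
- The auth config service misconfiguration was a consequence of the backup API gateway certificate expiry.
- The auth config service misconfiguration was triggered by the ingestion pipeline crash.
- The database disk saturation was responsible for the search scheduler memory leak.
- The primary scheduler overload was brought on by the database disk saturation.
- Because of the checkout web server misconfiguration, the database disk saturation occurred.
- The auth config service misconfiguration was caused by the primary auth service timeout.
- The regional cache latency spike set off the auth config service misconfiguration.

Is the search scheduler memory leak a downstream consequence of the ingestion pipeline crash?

Yes

There is a causal chain: the ingestion pipeline crash → the checkout web server misconfiguration → the database disk saturation → the search scheduler memory leak.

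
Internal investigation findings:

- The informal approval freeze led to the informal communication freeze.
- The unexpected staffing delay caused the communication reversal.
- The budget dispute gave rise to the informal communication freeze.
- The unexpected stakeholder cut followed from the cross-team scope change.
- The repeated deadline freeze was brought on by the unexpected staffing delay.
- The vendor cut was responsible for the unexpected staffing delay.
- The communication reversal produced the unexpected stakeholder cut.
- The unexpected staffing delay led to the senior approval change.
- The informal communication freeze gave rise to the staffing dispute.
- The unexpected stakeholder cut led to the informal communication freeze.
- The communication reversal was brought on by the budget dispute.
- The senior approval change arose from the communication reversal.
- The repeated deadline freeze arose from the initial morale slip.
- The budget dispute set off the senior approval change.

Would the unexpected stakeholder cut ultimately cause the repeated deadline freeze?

The unexpected stakeholder cut leads to the informal communication freeze, the staffing dispute; the repeated deadline freeze is not among them.

No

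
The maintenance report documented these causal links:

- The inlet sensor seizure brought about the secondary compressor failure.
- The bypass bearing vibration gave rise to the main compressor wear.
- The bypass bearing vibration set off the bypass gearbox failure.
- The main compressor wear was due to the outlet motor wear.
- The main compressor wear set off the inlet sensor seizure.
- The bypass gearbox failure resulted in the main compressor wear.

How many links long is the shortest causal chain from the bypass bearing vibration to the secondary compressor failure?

3

Shortest chain: the bypass bearing vibration → the main compressor wear → the inlet sensor seizure → the secondary compressor failure.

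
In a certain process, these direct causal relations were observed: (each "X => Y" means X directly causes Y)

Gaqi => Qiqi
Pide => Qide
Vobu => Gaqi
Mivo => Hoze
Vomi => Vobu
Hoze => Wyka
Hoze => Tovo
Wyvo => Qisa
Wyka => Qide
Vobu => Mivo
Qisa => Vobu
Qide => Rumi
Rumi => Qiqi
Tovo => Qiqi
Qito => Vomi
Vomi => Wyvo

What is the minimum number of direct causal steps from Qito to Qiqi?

Shortest chain: Qito → Vomi → Vobu → Gaqi → Qiqi.

4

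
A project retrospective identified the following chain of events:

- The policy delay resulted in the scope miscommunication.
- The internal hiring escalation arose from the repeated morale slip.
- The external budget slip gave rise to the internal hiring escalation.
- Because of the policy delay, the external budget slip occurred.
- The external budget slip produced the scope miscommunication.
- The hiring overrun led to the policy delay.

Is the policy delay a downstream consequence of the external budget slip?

No

The external budget slip leads to the scope miscommunication, the internal hiring escalation; the policy delay is not among them.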